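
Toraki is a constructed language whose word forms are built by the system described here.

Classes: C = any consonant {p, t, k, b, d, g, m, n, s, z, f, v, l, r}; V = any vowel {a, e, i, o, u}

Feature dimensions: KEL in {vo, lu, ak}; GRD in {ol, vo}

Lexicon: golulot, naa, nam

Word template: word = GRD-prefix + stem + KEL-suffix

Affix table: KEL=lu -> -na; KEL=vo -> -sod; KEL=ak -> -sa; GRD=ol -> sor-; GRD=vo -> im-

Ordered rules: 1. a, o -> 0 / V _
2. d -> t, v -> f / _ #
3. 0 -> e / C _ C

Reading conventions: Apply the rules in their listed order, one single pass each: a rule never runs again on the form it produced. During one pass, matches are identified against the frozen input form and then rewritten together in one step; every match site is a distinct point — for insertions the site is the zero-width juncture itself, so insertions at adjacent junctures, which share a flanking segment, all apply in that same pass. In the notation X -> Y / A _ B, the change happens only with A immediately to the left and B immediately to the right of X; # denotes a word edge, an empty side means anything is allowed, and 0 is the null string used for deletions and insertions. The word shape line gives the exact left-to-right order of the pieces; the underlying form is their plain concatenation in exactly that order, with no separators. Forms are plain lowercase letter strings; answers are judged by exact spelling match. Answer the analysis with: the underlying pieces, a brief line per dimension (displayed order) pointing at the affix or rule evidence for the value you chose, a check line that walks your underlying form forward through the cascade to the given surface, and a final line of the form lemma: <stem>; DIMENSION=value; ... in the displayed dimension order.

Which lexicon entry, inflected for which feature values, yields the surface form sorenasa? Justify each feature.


underlying: sor-naa-sa
KEL=ak - signalled by the affix -sa
GRD=ol - signalled by the affix sor-
check: sornaasa -> sornasa -> sornasa -> sorenasa
lemma: naa; KEL=ak; GRD=ol


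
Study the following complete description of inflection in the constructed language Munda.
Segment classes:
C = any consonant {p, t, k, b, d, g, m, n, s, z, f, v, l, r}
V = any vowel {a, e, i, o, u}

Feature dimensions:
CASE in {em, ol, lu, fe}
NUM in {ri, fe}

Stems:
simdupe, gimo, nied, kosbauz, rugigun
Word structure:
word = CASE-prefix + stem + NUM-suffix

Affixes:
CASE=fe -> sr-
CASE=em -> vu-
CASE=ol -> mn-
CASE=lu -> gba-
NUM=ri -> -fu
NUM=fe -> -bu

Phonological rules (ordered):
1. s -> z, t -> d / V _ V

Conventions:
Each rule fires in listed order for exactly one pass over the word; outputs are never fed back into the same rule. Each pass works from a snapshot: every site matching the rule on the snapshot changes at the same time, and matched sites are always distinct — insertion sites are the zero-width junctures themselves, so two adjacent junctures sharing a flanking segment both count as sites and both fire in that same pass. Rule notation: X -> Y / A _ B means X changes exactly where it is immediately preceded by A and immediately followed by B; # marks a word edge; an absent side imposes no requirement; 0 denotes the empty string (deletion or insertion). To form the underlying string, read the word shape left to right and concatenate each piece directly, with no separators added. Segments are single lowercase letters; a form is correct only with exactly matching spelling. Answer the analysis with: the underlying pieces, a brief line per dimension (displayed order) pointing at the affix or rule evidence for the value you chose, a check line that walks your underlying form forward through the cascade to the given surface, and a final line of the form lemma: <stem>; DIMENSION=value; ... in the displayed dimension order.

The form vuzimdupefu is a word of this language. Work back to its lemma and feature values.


underlying: vu-simdupe-fu
CASE=em - signalled by the affix vu-
NUM=ri - signalled by the affix -fu
check: vusimdupefu -> vuzimdupefu
lemma: simdupe; CASE=em; NUM=ri


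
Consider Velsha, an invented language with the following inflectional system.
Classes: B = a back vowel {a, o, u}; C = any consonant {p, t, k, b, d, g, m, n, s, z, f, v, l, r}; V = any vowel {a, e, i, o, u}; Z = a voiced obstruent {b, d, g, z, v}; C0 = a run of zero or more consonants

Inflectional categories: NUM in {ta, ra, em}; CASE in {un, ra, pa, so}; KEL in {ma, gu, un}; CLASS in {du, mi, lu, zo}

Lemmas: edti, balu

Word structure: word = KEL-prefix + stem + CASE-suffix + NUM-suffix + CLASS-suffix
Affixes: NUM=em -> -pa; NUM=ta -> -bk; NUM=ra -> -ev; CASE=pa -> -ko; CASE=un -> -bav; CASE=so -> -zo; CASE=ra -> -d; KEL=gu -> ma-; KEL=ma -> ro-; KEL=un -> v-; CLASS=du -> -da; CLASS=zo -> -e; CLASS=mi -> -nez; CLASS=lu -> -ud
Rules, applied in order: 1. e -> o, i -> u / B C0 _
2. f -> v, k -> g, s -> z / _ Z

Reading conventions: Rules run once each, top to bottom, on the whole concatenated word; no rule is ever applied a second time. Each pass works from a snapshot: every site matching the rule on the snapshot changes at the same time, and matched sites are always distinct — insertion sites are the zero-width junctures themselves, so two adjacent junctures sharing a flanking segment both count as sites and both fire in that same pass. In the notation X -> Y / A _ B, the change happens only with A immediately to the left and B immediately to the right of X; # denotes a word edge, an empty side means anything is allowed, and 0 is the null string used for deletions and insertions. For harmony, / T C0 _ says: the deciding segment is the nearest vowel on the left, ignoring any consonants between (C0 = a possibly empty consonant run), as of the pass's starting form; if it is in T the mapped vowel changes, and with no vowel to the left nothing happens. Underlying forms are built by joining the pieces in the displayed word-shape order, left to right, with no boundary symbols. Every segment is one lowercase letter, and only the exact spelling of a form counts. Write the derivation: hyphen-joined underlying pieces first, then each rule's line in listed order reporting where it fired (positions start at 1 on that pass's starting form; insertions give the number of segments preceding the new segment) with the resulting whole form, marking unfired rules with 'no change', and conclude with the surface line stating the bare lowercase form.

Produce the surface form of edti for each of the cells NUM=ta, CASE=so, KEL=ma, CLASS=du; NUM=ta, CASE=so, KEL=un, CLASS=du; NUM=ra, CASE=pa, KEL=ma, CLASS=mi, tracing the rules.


cell NUM=ta, CASE=so, KEL=ma, CLASS=du:
underlying: ro-edti-zo-bk-da
1. e -> o, i -> u / B C0 _: fires at position(s) 3: roodtizobkda
2. f -> v, k -> g, s -> z / _ Z: fires at position(s) 10: roodtizobgda
surface: roodtizobgda

cell NUM=ta, CASE=so, KEL=un, CLASS=du:
underlying: v-edti-zo-bk-da
1. e -> o, i -> u / B C0 _: no change
2. f -> v, k -> g, s -> z / _ Z: fires at position(s) 9: vedtizobgda
surface: vedtizobgda

cell NUM=ra, CASE=pa, KEL=ma, CLASS=mi:
underlying: ro-edti-ko-ev-nez
1. e -> o, i -> u / B C0 _: fires at position(s) 3, 9: roodtikoovnez
2. f -> v, k -> g, s -> z / _ Z: no change
surface: roodtikoovnez


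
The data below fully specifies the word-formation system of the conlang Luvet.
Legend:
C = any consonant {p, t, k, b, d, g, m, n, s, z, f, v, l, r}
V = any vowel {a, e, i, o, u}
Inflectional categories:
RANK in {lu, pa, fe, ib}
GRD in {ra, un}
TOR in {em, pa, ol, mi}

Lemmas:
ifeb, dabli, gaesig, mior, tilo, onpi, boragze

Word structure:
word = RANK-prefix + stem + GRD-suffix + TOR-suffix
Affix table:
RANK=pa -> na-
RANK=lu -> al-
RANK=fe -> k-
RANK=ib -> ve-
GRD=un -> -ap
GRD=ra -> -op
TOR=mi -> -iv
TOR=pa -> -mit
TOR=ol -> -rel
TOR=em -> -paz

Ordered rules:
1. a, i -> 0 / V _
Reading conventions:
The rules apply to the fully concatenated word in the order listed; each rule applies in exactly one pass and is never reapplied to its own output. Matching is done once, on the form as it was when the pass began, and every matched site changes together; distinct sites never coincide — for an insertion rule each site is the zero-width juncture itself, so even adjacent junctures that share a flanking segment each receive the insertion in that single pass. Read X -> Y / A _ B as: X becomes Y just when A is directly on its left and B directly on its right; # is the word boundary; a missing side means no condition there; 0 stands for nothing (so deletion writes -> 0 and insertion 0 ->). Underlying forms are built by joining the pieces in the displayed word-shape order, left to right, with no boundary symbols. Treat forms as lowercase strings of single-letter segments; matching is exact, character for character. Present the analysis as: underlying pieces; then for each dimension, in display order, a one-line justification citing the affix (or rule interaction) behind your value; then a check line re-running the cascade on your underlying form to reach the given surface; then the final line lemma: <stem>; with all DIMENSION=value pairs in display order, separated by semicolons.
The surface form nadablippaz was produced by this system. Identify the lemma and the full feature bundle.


underlying: na-dabli-ap-paz
RANK=pa - signalled by the affix na-
GRD=un - signalled by the affix -ap
TOR=em - signalled by the affix -paz
check: nadabliappaz -> nadablippaz
lemma: dabli; RANK=pa; GRD=un; TOR=em


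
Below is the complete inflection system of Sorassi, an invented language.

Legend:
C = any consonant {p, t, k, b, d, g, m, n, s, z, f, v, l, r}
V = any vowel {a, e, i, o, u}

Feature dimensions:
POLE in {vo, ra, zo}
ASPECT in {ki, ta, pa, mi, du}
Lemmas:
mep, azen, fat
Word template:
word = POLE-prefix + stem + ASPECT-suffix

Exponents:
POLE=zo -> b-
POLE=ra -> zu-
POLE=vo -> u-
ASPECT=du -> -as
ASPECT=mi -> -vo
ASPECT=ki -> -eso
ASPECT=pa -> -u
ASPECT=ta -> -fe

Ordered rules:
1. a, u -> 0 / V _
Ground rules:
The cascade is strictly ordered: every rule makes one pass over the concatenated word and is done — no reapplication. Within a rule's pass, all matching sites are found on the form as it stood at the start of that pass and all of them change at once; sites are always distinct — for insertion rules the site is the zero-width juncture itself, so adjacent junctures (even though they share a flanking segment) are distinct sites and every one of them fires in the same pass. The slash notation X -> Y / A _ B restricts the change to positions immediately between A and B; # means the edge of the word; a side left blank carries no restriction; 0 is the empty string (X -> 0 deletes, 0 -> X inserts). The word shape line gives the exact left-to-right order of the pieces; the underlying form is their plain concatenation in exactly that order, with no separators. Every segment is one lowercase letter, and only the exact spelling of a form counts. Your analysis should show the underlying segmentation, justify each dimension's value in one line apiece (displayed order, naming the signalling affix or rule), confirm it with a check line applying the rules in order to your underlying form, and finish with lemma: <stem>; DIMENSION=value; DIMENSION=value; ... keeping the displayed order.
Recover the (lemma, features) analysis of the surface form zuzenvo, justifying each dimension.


underlying: zu-azen-vo
POLE=ra - signalled by the affix zu-
ASPECT=mi - signalled by the affix -vo
check: zuazenvo -> zuzenvo
lemma: azen; POLE=ra; ASPECT=mi


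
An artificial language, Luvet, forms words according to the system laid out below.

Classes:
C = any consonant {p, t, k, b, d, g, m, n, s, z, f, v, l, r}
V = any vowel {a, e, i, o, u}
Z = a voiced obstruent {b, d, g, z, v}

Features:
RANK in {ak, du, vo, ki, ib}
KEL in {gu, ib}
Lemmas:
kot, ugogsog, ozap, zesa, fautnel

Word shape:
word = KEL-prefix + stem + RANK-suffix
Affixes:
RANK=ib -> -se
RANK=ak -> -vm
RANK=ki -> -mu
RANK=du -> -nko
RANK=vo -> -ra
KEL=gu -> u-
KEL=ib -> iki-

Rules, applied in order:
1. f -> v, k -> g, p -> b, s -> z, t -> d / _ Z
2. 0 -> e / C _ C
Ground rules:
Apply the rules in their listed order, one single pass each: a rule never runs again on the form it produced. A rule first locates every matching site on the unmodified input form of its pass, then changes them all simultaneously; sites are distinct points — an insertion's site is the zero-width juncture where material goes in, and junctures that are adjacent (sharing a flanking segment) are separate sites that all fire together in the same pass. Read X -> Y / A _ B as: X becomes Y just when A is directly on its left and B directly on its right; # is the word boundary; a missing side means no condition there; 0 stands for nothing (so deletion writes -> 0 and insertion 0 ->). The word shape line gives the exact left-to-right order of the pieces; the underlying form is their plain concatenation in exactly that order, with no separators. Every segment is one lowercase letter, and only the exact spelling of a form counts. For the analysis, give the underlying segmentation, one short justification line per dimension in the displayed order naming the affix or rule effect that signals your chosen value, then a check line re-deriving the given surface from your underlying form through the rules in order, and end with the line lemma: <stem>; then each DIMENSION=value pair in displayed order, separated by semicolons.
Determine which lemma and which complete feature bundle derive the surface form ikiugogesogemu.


underlying: iki-ugogsog-mu
RANK=ki - signalled by the affix -mu
KEL=ib - signalled by the affix iki-
check: ikiugogsogmu -> ikiugogsogmu -> ikiugogesogemu
lemma: ugogsog; RANK=ki; KEL=ib


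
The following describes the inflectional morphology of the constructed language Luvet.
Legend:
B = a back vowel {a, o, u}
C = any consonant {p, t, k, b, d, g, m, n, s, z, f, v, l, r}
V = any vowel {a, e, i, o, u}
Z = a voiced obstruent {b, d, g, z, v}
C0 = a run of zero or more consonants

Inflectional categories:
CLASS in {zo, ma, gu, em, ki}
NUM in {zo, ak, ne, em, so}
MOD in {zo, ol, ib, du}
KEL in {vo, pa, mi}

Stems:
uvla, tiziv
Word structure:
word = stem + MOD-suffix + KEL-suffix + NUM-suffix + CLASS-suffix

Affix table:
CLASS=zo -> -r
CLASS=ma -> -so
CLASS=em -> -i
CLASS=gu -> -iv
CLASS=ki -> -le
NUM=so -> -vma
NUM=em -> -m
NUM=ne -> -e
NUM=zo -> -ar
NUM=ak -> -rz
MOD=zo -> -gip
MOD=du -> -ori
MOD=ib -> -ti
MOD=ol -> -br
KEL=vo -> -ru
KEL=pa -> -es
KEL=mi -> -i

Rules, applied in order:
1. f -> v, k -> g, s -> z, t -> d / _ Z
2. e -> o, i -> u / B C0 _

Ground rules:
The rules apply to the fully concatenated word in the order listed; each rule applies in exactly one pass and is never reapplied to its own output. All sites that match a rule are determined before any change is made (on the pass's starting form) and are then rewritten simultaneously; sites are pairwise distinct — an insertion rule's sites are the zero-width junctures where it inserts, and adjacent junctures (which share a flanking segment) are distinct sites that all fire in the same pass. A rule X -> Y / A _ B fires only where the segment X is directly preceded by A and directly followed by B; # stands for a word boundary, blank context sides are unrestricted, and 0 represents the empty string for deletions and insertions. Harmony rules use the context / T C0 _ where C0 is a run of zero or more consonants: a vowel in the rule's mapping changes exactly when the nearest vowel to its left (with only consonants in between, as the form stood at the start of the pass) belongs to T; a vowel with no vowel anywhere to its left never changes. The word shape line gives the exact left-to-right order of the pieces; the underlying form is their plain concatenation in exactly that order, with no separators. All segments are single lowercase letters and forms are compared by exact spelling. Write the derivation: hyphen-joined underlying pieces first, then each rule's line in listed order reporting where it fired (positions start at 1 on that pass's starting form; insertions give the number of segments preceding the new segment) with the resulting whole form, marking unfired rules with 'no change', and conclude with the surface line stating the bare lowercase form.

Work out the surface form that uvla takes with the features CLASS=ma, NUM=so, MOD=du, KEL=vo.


underlying: uvla-ori-ru-vma-so
1. f -> v, k -> g, s -> z, t -> d / _ Z: no change
2. e -> o, i -> u / B C0 _: fires at position(s) 7: uvlaoruruvmaso
surface: uvlaoruruvmaso


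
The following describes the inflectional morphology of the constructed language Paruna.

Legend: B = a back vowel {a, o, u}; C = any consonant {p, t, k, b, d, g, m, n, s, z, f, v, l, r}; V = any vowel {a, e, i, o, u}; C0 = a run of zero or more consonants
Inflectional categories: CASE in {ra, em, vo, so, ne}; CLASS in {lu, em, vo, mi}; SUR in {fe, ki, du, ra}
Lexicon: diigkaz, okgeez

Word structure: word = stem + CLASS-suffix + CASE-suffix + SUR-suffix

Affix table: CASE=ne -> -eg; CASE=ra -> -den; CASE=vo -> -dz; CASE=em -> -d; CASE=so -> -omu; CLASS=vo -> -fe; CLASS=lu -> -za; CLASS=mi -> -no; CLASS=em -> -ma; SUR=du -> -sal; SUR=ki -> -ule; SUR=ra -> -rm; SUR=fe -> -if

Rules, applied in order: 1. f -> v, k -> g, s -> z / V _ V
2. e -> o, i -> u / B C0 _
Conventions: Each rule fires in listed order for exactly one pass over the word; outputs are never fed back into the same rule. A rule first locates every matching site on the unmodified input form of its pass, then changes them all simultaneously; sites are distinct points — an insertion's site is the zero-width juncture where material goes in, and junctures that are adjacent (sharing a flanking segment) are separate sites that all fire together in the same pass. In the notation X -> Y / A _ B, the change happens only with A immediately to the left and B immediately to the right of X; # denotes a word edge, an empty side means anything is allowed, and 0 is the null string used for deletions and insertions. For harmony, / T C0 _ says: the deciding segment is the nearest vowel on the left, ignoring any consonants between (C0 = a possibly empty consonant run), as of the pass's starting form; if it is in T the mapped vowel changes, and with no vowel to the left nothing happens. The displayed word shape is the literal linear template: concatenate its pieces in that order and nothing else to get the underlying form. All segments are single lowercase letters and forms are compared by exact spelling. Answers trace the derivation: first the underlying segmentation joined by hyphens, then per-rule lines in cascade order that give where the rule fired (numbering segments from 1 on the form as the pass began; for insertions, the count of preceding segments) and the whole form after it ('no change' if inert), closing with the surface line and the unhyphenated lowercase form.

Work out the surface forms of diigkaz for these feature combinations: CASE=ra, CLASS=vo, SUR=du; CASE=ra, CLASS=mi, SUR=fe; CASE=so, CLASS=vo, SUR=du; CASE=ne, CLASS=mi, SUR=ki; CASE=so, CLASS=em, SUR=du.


cell CASE=ra, CLASS=vo, SUR=du:
underlying: diigkaz-fe-den-sal
1. f -> v, k -> g, s -> z / V _ V: no change
2. e -> o, i -> u / B C0 _: fires at position(s) 9: diigkazfodensal
surface: diigkazfodensal

cell CASE=ra, CLASS=mi, SUR=fe:
underlying: diigkaz-no-den-if
1. f -> v, k -> g, s -> z / V _ V: no change
2. e -> o, i -> u / B C0 _: fires at position(s) 11: diigkaznodonif
surface: diigkaznodonif

cell CASE=so, CLASS=vo, SUR=du:
underlying: diigkaz-fe-omu-sal
1. f -> v, k -> g, s -> z / V _ V: fires at position(s) 13: diigkazfeomuzal
2. e -> o, i -> u / B C0 _: fires at position(s) 9: diigkazfoomuzal
surface: diigkazfoomuzal

cell CASE=ne, CLASS=mi, SUR=ki:
underlying: diigkaz-no-eg-ule
1. f -> v, k -> g, s -> z / V _ V: no change
2. e -> o, i -> u / B C0 _: fires at position(s) 10, 14: diigkaznoogulo
surface: diigkaznoogulo

cell CASE=so, CLASS=em, SUR=du:
underlying: diigkaz-ma-omu-sal
1. f -> v, k -> g, s -> z / V _ V: fires at position(s) 13: diigkazmaomuzal
2. e -> o, i -> u / B C0 _: no change
surface: diigkazmaomuzal


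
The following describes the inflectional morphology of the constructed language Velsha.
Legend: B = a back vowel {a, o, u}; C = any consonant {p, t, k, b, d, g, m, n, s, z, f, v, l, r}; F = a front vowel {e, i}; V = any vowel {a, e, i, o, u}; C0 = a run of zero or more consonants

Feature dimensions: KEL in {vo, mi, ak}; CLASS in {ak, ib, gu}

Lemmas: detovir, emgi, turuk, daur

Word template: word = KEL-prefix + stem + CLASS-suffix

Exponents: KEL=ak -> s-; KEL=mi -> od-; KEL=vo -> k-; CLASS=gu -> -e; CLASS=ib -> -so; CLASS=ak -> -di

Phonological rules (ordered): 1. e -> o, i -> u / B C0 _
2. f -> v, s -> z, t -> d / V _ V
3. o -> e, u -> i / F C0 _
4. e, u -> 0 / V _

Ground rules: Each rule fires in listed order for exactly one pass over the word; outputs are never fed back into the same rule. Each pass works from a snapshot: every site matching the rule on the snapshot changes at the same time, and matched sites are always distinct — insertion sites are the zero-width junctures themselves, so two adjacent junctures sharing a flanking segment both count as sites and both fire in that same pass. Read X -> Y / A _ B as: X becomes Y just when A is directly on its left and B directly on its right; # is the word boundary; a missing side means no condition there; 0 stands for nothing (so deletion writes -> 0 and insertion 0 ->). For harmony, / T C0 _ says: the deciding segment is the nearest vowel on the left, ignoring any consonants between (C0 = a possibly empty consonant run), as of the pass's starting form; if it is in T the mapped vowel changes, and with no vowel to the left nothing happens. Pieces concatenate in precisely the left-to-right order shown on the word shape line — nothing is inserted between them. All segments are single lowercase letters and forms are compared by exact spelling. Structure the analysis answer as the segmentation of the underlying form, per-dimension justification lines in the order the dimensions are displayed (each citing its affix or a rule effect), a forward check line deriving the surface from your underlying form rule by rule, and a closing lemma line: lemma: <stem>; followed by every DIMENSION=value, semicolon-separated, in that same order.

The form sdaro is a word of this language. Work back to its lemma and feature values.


underlying: s-daur-e
KEL=ak - signalled by the affix s-
CLASS=gu - signalled by the affix -e
check: sdaure -> sdauro -> sdauro -> sdauro -> sdaro
lemma: daur; KEL=ak; CLASS=gu


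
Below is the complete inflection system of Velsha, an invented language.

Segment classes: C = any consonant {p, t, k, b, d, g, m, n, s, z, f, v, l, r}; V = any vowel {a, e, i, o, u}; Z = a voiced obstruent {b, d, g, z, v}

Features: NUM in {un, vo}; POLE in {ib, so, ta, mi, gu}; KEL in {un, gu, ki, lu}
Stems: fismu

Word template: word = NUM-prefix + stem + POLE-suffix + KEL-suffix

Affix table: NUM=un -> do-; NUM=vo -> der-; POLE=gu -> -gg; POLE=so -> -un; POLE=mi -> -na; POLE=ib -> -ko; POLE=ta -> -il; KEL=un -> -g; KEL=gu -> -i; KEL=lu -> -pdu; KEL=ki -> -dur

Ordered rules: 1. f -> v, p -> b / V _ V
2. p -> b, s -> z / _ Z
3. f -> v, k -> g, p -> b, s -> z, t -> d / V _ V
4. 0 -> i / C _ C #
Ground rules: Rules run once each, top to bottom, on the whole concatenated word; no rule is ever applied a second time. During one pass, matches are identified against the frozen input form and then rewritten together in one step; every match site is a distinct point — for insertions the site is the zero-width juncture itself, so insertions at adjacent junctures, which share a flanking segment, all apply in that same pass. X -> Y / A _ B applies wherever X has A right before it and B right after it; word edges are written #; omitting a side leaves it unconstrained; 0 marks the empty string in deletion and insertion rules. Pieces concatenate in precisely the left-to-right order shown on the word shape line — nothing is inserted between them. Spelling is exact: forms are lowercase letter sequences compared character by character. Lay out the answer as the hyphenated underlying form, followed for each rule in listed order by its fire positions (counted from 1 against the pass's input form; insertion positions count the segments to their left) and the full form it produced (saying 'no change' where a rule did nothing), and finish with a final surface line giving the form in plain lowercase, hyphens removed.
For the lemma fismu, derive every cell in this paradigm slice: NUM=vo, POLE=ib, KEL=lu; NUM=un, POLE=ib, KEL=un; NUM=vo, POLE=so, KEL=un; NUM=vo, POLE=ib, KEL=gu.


cell NUM=vo, POLE=ib, KEL=lu:
underlying: der-fismu-ko-pdu
1. f -> v, p -> b / V _ V: no change
2. p -> b, s -> z / _ Z: fires at position(s) 11: derfismukobdu
3. f -> v, k -> g, p -> b, s -> z, t -> d / V _ V: fires at position(s) 9: derfismugobdu
4. 0 -> i / C _ C #: no change
surface: derfismugobdu

cell NUM=un, POLE=ib, KEL=un:
underlying: do-fismu-ko-g
1. f -> v, p -> b / V _ V: fires at position(s) 3: dovismukog
2. p -> b, s -> z / _ Z: no change
3. f -> v, k -> g, p -> b, s -> z, t -> d / V _ V: fires at position(s) 8: dovismugog
4. 0 -> i / C _ C #: no change
surface: dovismugog

cell NUM=vo, POLE=so, KEL=un:
underlying: der-fismu-un-g
1. f -> v, p -> b / V _ V: no change
2. p -> b, s -> z / _ Z: no change
3. f -> v, k -> g, p -> b, s -> z, t -> d / V _ V: no change
4. 0 -> i / C _ C #: inserts after position(s) 10: derfismuunig
surface: derfismuunig

cell NUM=vo, POLE=ib, KEL=gu:
underlying: der-fismu-ko-i
1. f -> v, p -> b / V _ V: no change
2. p -> b, s -> z / _ Z: no change
3. f -> v, k -> g, p -> b, s -> z, t -> d / V _ V: fires at position(s) 9: derfismugoi
4. 0 -> i / C _ C #: no change
surface: derfismugoi


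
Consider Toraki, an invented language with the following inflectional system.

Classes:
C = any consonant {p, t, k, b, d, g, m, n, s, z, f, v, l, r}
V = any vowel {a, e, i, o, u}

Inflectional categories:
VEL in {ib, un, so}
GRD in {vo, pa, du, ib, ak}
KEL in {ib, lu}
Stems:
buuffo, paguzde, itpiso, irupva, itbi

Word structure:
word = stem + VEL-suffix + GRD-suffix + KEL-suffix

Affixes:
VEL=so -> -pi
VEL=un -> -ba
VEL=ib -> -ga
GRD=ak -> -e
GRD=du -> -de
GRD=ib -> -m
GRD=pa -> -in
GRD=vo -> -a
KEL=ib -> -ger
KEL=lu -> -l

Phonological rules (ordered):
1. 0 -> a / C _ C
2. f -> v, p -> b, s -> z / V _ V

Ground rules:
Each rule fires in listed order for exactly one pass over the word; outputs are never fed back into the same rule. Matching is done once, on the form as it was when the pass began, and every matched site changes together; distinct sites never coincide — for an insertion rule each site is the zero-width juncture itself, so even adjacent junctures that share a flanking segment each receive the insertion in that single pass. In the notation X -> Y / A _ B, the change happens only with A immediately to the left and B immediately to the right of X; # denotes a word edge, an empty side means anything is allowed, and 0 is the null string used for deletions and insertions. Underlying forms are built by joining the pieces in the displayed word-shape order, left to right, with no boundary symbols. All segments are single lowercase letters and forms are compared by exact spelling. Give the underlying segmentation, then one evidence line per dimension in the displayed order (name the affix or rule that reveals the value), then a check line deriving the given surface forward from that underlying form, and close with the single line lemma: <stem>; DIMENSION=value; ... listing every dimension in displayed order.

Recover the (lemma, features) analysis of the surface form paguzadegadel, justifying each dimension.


underlying: paguzde-ga-de-l
VEL=ib - signalled by the affix -ga
GRD=du - signalled by the affix -de
KEL=lu - signalled by the affix -l
check: paguzdegadel -> paguzadegadel -> paguzadegadel
lemma: paguzde; VEL=ib; GRD=du; KEL=lu


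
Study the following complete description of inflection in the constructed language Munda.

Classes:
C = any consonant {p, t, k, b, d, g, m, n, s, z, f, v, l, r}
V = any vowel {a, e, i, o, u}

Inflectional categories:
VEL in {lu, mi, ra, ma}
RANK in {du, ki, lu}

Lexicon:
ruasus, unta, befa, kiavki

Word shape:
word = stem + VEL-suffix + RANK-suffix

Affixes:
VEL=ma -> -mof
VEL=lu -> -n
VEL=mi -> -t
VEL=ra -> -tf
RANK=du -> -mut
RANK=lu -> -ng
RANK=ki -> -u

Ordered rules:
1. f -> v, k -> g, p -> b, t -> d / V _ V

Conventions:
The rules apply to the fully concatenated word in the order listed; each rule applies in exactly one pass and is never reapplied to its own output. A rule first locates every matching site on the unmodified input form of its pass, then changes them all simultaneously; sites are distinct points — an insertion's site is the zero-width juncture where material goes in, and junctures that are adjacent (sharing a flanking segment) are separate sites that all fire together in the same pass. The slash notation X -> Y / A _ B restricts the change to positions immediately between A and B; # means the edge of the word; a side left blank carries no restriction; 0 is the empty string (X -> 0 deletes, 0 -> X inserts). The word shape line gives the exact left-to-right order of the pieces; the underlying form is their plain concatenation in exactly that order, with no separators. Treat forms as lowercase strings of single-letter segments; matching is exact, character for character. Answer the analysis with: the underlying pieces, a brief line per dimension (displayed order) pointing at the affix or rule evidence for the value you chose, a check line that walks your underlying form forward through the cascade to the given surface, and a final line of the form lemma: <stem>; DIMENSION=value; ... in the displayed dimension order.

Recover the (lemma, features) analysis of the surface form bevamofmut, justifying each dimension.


underlying: befa-mof-mut
VEL=ma - signalled by the affix -mof
RANK=du - signalled by the affix -mut
check: befamofmut -> bevamofmut
lemma: befa; VEL=ma; RANK=du


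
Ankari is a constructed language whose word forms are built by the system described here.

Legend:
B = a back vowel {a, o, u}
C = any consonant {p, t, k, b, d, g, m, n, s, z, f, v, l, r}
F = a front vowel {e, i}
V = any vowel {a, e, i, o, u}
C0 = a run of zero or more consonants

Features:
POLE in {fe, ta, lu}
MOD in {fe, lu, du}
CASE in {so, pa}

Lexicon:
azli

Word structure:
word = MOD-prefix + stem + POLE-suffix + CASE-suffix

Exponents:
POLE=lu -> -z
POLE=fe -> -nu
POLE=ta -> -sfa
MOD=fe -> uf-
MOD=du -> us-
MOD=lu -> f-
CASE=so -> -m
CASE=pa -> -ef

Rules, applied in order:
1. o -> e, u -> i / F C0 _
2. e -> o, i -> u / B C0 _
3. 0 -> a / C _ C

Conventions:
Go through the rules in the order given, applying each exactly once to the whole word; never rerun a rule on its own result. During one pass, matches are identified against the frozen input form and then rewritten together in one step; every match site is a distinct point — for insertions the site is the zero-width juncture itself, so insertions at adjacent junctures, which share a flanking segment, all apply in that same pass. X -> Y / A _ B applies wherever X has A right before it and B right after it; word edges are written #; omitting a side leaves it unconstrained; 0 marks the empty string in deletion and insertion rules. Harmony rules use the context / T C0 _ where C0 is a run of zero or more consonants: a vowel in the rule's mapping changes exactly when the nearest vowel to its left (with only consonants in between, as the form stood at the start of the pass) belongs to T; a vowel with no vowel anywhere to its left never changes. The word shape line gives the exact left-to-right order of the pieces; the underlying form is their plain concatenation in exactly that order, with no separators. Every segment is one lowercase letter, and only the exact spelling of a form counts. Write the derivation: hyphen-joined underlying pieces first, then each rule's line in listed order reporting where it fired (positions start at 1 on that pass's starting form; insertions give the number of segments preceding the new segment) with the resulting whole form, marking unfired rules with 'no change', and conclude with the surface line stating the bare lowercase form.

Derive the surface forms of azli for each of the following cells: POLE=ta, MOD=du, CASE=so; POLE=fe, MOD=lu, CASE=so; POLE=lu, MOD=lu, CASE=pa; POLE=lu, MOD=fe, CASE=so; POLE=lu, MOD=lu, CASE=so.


cell POLE=ta, MOD=du, CASE=so:
underlying: us-azli-sfa-m
1. o -> e, u -> i / F C0 _: no change
2. e -> o, i -> u / B C0 _: fires at position(s) 6: usazlusfam
3. 0 -> a / C _ C: inserts after position(s) 4, 7: usazalusafam
surface: usazalusafam

cell POLE=fe, MOD=lu, CASE=so:
underlying: f-azli-nu-m
1. o -> e, u -> i / F C0 _: fires at position(s) 7: fazlinim
2. e -> o, i -> u / B C0 _: fires at position(s) 5: fazlunim
3. 0 -> a / C _ C: inserts after position(s) 3: fazalunim
surface: fazalunim

cell POLE=lu, MOD=lu, CASE=pa:
underlying: f-azli-z-ef
1. o -> e, u -> i / F C0 _: no change
2. e -> o, i -> u / B C0 _: fires at position(s) 5: fazluzef
3. 0 -> a / C _ C: inserts after position(s) 3: fazaluzef
surface: fazaluzef

cell POLE=lu, MOD=fe, CASE=so:
underlying: uf-azli-z-m
1. o -> e, u -> i / F C0 _: no change
2. e -> o, i -> u / B C0 _: fires at position(s) 6: ufazluzm
3. 0 -> a / C _ C: inserts after position(s) 4, 7: ufazaluzam
surface: ufazaluzam

cell POLE=lu, MOD=lu, CASE=so:
underlying: f-azli-z-m
1. o -> e, u -> i / F C0 _: no change
2. e -> o, i -> u / B C0 _: fires at position(s) 5: fazluzm
3. 0 -> a / C _ C: inserts after position(s) 3, 6: fazaluzam
surface: fazaluzam


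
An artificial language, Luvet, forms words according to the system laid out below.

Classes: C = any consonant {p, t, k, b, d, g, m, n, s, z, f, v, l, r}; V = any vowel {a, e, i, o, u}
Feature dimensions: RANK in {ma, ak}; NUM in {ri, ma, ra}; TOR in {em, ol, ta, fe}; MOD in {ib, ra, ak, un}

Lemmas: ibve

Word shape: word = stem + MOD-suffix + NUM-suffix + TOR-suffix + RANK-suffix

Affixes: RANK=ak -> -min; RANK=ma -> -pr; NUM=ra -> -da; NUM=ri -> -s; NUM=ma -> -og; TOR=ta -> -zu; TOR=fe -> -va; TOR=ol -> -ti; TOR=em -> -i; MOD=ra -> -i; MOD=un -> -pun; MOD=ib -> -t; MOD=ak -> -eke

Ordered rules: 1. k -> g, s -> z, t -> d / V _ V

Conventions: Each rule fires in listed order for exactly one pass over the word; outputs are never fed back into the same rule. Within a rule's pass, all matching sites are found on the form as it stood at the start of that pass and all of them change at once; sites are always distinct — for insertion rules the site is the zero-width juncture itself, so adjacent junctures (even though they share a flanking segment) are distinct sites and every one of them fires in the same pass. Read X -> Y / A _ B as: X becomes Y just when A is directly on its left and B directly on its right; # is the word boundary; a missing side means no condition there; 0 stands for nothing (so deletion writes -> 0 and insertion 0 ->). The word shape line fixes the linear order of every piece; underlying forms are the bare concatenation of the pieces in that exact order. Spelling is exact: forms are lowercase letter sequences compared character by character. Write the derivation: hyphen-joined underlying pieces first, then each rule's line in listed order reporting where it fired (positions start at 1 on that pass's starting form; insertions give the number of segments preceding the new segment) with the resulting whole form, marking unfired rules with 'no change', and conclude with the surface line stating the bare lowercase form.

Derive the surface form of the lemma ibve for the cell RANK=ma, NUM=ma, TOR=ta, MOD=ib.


underlying: ibve-t-og-zu-pr
1. k -> g, s -> z, t -> d / V _ V: fires at position(s) 5: ibvedogzupr
surface: ibvedogzupr


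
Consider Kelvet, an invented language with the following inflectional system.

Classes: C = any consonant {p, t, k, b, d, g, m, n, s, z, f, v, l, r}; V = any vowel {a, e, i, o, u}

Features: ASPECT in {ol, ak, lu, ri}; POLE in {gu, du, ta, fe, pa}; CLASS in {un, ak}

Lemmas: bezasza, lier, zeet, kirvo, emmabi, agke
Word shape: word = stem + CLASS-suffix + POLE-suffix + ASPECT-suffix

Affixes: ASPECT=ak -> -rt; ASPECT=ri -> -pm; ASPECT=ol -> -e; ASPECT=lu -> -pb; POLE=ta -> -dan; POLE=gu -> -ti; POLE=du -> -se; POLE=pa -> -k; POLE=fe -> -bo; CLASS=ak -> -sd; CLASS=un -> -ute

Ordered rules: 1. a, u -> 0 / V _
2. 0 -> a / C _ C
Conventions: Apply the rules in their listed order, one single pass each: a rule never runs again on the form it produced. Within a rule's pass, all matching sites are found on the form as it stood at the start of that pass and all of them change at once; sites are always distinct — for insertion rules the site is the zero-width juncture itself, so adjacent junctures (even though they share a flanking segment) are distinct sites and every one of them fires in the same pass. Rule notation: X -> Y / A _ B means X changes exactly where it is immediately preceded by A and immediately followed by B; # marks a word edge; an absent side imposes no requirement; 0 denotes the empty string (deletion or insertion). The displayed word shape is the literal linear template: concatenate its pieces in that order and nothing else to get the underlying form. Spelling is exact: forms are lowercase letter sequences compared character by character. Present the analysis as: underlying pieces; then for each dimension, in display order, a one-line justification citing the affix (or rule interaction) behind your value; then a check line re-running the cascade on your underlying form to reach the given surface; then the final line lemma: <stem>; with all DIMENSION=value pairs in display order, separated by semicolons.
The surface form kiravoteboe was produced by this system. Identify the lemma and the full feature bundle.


underlying: kirvo-ute-bo-e
ASPECT=ol - signalled by the affix -e
POLE=fe - signalled by the affix -bo
CLASS=un - signalled by the affix -ute
check: kirvouteboe -> kirvoteboe -> kiravoteboe
lemma: kirvo; ASPECT=ol; POLE=fe; CLASS=un


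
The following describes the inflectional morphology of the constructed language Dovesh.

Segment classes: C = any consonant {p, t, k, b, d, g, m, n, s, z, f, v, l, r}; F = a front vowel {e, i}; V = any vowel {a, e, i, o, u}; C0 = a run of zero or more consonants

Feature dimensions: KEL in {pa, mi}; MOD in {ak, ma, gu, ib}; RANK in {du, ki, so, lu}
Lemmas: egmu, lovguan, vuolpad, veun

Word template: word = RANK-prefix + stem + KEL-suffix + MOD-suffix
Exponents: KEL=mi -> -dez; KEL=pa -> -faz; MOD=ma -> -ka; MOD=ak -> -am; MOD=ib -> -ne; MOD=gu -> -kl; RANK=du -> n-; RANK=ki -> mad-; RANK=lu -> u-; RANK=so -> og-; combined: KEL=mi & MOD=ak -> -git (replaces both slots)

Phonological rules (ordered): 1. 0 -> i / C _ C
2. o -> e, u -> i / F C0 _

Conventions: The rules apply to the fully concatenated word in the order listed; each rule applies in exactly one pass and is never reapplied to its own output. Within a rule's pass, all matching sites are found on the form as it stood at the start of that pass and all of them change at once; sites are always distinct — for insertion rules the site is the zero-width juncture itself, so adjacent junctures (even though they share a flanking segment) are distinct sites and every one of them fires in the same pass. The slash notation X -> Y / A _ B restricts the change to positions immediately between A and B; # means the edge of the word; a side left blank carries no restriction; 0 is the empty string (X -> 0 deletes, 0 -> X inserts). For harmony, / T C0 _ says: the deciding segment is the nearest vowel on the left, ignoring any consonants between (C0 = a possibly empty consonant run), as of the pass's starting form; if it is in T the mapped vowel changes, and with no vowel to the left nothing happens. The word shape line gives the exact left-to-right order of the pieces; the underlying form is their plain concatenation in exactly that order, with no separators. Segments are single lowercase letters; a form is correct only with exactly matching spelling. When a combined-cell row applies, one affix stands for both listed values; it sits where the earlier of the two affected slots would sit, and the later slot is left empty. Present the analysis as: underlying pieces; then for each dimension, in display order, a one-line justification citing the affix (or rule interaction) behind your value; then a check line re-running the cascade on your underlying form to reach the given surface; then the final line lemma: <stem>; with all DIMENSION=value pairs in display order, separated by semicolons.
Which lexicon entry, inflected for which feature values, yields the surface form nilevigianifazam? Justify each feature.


underlying: n-lovguan-faz-am
KEL=pa - signalled by the affix -faz
MOD=ak - signalled by the affix -am
RANK=du - signalled by the affix n-
check: nlovguanfazam -> niloviguanifazam -> nilevigianifazam
lemma: lovguan; KEL=pa; MOD=ak; RANK=du
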